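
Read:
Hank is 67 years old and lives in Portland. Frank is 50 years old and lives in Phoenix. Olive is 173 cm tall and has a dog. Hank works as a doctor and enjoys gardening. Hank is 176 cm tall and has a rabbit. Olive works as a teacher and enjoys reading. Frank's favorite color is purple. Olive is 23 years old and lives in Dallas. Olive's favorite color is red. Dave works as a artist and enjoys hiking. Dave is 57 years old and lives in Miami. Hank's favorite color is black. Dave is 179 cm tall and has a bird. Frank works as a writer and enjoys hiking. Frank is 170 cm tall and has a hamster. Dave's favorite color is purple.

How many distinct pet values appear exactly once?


Unique pet values: 4

4


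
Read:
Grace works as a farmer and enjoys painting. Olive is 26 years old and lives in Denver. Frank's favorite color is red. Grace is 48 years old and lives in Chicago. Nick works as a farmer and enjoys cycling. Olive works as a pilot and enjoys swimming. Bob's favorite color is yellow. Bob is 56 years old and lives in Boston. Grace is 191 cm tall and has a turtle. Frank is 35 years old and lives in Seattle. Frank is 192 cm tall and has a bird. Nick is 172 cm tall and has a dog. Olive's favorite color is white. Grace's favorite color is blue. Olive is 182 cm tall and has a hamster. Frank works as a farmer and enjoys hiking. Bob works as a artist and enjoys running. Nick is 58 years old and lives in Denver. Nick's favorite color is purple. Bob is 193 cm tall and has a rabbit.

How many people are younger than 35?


Filter: 1

1


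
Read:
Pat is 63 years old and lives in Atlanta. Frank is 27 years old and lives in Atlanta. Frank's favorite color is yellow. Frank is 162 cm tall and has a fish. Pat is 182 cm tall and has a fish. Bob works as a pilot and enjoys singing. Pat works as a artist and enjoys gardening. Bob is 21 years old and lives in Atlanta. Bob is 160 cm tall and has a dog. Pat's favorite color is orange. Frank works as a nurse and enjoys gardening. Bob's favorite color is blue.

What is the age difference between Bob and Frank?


|21 - 27| = 6

6


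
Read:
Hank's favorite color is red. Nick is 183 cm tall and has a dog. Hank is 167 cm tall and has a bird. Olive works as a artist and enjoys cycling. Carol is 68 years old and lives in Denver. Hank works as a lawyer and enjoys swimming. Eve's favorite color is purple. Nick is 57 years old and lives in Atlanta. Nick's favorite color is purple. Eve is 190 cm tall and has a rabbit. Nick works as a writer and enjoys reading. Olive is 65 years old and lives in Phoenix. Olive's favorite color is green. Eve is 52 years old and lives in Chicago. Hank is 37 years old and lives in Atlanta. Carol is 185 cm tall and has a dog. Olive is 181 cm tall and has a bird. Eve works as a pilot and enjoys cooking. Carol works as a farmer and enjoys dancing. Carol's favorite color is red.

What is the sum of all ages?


57+65+37+52+68 = 279

279


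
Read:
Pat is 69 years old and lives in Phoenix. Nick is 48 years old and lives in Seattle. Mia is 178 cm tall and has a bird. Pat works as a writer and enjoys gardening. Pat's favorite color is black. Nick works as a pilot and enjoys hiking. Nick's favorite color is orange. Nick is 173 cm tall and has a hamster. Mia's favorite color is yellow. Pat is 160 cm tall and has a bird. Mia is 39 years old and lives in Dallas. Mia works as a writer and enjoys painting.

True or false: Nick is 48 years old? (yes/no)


Nick is actually 48. yes

yes


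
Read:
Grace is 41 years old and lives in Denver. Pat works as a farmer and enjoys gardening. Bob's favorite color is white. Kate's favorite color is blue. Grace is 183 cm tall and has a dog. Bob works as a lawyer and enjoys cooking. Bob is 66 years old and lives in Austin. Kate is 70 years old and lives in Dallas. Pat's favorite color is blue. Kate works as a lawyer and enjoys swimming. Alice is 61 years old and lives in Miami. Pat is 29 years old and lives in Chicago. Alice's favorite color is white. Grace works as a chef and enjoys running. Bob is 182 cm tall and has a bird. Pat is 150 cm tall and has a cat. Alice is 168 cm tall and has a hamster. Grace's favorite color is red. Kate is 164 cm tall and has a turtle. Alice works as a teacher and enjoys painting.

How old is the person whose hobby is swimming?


Person with hobby=swimming is Kate, age 70

70


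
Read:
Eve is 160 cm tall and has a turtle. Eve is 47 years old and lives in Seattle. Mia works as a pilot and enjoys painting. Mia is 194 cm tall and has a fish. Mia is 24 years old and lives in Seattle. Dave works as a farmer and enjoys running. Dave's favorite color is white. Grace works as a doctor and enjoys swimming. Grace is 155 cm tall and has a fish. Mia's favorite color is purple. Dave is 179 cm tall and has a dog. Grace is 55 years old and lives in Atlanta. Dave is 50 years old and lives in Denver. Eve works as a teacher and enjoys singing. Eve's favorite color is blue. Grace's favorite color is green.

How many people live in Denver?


Count in Denver: 1

1


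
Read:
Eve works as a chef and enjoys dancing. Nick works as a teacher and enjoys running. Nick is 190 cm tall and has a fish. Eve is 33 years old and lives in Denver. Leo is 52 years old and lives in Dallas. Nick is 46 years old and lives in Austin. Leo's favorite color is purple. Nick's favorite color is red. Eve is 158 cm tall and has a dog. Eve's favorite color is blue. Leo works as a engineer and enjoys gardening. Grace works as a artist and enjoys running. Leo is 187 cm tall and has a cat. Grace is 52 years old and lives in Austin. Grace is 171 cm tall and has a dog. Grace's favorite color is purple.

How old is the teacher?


The teacher is Nick, age 46

46


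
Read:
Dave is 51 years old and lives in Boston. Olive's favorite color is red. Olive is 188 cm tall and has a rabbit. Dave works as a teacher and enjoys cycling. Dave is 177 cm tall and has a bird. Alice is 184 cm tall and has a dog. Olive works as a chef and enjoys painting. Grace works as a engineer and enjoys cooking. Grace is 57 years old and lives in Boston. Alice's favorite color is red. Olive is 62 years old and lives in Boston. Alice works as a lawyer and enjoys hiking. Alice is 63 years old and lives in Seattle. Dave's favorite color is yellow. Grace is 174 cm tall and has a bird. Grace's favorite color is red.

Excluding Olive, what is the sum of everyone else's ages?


Sum (excluding Olive): 171

171


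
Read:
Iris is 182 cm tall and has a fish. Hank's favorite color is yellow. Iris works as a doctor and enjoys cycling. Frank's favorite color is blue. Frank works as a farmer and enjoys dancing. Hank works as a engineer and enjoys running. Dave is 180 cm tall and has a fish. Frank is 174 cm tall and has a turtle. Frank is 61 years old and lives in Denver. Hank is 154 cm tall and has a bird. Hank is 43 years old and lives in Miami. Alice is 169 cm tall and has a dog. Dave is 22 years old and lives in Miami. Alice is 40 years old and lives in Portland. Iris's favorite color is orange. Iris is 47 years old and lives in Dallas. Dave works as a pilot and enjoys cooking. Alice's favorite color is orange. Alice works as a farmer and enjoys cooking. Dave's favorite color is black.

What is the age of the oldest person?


Oldest: Frank at 61

61


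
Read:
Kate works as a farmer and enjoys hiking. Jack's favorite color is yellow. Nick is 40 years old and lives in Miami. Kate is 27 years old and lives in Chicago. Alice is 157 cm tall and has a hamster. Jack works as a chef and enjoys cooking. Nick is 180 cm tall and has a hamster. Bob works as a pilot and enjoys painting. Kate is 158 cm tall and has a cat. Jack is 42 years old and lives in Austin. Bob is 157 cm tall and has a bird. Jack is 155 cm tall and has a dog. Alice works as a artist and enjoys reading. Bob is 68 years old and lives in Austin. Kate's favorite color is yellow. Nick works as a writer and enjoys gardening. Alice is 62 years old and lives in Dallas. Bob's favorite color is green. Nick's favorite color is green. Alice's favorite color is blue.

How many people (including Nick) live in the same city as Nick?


Nick lives in Miami. Count = 1

1


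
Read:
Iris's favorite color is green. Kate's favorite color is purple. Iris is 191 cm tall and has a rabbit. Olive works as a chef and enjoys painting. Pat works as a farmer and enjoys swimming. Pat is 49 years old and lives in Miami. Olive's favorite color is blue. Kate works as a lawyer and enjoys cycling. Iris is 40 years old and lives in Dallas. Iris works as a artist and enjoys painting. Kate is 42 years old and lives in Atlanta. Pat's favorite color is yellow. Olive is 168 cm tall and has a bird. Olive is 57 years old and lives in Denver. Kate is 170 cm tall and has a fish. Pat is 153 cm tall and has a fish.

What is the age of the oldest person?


Oldest: Olive at 57

57


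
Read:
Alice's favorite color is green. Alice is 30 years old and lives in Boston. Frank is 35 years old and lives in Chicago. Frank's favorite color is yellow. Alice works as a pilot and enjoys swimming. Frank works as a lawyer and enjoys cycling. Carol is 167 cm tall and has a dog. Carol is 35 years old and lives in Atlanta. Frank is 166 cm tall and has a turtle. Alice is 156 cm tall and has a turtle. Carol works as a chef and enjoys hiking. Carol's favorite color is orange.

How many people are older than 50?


Filter: 0

0


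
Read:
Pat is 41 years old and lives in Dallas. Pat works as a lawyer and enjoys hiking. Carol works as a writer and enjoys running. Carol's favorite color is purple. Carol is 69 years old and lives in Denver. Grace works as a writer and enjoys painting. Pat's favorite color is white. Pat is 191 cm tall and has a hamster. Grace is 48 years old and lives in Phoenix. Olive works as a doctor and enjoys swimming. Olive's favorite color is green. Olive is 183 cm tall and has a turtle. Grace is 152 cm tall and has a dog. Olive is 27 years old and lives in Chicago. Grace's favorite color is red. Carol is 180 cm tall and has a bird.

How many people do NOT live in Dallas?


Not in Dallas: 3

3


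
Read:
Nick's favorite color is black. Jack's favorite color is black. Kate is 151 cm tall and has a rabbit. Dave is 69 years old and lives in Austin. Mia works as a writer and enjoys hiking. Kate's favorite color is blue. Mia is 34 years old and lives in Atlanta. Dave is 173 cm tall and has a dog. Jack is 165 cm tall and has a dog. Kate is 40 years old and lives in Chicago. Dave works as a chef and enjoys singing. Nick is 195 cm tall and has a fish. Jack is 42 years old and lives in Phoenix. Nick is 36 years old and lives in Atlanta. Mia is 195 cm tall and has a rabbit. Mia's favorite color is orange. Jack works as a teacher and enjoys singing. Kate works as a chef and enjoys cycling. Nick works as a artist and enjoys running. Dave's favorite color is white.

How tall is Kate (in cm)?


Kate is 151 cm tall

151


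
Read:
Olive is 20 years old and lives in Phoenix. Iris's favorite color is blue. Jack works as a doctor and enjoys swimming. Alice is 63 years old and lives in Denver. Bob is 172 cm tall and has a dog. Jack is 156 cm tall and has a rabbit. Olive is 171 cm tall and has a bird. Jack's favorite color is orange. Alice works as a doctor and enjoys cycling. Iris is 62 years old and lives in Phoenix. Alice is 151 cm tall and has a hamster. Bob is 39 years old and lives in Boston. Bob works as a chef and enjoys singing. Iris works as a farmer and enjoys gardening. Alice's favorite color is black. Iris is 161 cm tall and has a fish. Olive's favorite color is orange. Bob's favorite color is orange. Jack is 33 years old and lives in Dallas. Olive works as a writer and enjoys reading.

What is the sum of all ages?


62+63+33+20+39 = 217

217


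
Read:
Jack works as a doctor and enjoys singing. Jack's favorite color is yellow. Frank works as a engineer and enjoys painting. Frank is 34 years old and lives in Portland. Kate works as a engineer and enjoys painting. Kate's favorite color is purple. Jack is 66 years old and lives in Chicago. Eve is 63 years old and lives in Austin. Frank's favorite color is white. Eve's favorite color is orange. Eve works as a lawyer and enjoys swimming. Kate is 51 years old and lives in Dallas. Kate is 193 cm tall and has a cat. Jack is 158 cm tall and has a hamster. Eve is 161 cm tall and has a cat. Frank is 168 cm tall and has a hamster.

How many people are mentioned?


People: Frank, Kate, Jack, Eve. Count = 4

4


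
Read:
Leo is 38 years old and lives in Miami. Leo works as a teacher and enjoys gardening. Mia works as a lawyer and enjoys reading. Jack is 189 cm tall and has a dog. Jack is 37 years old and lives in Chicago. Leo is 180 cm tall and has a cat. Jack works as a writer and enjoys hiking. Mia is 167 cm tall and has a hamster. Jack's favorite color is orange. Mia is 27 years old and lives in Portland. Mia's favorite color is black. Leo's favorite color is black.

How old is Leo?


Leo is 38 years old

38


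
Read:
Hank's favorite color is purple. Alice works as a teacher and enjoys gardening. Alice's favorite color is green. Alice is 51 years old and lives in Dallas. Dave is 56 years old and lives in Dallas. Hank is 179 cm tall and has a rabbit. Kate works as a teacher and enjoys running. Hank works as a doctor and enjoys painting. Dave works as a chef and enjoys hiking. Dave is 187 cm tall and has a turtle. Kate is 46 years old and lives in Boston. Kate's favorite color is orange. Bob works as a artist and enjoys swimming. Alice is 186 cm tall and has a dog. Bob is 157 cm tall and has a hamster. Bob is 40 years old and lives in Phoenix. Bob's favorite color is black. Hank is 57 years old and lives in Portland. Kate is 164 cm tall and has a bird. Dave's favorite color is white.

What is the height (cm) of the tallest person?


Tallest: Dave at 187 cm

187


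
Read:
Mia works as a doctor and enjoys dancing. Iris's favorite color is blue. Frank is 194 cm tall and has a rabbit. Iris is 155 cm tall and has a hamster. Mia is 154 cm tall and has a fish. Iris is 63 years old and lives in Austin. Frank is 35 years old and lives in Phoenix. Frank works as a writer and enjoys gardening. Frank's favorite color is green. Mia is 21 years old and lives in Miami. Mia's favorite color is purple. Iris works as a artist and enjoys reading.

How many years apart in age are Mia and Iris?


21 vs 63, diff = 42

42


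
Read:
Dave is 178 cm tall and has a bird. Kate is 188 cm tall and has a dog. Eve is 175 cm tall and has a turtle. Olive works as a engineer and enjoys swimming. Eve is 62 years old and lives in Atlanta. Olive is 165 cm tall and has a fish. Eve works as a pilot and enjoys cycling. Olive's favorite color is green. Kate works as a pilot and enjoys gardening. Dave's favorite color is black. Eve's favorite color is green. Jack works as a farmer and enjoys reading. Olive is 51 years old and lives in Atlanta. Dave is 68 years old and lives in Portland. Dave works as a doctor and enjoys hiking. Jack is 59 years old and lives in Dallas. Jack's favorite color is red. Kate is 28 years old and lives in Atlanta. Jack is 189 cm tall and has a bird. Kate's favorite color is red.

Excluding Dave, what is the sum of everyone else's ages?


Sum (excluding Dave): 200

200


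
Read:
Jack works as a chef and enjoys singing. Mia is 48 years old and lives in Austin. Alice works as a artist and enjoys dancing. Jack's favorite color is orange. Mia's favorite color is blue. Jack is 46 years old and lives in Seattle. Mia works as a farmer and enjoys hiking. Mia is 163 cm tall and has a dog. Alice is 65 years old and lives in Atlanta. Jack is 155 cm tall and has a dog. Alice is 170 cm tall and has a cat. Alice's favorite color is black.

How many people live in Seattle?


Count in Seattle: 1

1


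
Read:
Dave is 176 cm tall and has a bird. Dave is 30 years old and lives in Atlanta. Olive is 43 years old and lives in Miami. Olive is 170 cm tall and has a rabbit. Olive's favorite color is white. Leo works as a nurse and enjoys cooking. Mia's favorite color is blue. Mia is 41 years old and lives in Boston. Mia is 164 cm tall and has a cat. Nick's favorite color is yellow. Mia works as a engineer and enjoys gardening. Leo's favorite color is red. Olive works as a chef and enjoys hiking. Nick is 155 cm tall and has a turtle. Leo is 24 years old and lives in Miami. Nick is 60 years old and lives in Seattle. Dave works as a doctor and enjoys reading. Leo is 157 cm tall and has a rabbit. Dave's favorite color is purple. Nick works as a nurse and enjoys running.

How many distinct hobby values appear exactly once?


Unique hobby values: 5

5


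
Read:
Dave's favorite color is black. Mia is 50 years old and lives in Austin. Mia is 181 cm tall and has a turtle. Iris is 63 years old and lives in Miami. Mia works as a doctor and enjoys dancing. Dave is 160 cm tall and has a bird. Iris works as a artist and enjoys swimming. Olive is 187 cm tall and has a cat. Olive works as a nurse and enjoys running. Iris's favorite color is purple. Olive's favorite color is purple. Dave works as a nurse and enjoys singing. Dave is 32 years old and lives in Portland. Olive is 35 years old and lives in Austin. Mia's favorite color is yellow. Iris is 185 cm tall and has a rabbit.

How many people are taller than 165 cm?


Taller than 165: 3

3


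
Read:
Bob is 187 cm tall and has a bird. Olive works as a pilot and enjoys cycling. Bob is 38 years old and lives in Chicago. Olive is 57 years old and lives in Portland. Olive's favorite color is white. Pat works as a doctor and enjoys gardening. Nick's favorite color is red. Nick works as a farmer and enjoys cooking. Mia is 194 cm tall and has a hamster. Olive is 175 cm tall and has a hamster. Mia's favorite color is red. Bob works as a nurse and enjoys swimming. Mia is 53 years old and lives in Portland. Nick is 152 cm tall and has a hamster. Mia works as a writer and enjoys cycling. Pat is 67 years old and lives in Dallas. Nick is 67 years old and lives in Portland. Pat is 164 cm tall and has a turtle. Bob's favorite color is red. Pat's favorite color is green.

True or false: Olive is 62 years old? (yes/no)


Olive is actually 57. no

no


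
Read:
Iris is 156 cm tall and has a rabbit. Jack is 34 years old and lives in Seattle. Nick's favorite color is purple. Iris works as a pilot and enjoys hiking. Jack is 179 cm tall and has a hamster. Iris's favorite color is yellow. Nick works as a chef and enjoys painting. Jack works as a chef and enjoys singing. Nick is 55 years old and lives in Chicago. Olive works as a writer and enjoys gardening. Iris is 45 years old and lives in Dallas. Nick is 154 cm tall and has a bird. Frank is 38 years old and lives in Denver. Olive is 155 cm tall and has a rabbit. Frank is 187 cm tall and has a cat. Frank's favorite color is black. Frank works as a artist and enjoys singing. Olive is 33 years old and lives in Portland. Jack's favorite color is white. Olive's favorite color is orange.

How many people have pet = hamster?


Count: 1

1


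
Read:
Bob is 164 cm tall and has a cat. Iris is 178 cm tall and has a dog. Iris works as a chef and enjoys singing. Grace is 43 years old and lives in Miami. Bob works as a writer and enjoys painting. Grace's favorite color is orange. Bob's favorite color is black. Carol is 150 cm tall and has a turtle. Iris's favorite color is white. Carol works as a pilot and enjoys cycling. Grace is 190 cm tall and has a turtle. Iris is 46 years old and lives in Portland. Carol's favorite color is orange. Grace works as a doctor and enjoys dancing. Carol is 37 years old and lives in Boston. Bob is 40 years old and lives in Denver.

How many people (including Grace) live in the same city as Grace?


Grace lives in Miami. Count = 1

1


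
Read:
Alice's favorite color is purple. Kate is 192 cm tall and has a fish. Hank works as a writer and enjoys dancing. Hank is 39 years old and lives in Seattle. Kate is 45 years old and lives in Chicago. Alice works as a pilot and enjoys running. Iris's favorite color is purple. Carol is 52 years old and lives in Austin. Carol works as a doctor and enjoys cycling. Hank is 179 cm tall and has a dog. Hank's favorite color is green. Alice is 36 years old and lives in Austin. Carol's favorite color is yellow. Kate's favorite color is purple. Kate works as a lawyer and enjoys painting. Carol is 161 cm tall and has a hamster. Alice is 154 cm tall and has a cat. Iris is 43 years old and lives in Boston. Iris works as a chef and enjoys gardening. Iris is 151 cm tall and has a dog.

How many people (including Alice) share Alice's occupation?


Alice is a pilot. Count = 1

1


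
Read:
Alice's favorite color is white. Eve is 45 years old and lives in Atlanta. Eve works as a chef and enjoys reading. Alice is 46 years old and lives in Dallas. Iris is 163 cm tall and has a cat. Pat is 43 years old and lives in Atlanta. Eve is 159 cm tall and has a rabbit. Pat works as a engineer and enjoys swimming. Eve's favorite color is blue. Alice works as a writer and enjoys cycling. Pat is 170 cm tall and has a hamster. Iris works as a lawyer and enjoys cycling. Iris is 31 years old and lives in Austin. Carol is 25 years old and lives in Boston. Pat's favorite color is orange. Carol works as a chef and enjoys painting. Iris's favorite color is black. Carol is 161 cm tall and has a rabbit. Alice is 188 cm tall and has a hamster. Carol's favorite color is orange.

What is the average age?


Sum=190, n=5, avg=38

38


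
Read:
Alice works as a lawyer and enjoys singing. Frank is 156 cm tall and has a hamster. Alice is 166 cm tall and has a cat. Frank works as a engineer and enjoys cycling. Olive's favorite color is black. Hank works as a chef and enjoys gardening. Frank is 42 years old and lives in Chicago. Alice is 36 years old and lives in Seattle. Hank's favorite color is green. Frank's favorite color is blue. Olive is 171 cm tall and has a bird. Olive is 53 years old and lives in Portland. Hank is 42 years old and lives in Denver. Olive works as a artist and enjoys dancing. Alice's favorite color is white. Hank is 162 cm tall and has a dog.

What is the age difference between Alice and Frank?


|36 - 42| = 6

6


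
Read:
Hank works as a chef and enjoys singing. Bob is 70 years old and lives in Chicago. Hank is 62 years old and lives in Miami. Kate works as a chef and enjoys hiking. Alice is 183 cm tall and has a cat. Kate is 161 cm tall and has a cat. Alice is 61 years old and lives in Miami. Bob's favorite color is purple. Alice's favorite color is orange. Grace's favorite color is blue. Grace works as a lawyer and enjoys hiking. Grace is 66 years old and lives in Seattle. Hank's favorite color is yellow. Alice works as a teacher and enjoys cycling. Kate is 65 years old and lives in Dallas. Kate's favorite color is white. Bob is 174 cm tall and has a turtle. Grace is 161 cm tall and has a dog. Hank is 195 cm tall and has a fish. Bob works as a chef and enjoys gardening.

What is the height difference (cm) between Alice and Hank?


|183 - 195| = 12

12


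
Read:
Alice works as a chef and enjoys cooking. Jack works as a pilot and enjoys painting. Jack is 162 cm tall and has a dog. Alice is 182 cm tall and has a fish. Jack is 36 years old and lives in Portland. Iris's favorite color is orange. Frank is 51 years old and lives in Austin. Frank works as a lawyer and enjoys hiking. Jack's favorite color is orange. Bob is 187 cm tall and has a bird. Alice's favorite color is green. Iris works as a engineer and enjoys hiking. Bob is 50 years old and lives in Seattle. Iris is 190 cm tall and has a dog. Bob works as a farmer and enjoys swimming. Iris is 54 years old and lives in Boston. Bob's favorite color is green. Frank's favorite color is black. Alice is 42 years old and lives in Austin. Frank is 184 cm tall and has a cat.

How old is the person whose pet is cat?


Person with pet=cat is Frank, age 51

51


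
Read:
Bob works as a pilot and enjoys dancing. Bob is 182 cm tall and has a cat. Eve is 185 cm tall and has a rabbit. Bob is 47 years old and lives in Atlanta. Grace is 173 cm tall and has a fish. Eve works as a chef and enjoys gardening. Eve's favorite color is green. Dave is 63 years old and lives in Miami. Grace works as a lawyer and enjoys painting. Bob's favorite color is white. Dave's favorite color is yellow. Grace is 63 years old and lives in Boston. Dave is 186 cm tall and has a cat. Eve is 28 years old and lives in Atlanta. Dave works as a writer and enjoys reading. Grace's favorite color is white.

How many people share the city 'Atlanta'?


Count: 2

2


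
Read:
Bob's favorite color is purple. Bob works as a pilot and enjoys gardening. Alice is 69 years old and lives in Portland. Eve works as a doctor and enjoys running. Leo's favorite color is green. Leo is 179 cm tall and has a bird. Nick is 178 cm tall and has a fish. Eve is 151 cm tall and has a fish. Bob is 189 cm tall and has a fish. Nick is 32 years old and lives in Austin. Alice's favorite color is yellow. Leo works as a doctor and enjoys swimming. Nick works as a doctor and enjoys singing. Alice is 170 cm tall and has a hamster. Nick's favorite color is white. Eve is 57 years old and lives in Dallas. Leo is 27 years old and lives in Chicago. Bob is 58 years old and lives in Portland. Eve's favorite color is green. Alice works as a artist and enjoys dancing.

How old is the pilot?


The pilot is Bob, age 58

58


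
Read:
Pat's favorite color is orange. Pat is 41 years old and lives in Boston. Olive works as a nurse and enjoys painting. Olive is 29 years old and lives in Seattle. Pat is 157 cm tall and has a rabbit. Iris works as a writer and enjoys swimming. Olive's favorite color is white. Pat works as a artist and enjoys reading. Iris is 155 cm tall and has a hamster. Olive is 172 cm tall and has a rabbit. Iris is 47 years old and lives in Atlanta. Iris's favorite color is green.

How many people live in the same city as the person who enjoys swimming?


Person with hobby swimming is Iris, city Atlanta. Count = 1

1


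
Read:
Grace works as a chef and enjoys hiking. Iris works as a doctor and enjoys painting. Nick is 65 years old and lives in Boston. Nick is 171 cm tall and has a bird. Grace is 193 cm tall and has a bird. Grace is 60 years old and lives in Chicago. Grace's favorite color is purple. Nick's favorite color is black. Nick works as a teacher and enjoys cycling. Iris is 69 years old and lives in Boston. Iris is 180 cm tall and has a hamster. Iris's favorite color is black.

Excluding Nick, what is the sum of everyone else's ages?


Sum (excluding Nick): 129

129


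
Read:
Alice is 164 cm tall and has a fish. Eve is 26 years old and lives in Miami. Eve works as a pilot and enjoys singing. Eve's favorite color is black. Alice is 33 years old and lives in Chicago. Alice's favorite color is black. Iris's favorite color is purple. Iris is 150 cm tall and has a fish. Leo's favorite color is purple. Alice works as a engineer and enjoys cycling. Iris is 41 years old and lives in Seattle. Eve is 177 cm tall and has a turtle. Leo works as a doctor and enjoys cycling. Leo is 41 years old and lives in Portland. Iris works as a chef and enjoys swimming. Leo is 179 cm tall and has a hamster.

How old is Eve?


Eve is 26 years old

26


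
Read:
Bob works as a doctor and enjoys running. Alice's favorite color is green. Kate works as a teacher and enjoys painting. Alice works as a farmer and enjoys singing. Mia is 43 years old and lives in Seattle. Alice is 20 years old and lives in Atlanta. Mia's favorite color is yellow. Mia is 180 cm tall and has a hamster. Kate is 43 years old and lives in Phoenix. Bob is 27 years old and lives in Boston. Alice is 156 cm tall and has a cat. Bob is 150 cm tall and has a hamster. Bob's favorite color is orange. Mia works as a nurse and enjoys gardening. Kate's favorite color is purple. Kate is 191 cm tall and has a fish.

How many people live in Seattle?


Count in Seattle: 1

1


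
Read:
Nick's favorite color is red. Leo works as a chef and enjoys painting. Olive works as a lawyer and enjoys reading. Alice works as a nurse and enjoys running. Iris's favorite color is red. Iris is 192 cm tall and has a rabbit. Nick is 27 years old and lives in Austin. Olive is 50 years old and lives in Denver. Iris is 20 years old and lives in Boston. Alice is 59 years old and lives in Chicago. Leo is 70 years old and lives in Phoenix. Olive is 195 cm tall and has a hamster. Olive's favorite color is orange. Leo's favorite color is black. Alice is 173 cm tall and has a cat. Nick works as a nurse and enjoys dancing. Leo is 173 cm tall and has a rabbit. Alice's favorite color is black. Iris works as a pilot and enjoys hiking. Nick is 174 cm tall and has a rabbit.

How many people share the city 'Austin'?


Count: 1

1


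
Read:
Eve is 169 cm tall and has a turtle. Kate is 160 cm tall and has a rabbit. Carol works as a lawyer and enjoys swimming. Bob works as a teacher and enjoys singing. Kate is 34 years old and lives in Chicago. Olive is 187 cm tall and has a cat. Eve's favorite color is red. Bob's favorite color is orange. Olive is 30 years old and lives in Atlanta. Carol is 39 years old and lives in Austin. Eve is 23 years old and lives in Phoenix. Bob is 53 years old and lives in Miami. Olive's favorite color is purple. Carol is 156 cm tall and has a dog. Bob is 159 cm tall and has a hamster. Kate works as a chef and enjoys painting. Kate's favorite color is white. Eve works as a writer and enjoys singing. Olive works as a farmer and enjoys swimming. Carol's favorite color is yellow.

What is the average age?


Sum=179, n=5, avg=35.8

35.8


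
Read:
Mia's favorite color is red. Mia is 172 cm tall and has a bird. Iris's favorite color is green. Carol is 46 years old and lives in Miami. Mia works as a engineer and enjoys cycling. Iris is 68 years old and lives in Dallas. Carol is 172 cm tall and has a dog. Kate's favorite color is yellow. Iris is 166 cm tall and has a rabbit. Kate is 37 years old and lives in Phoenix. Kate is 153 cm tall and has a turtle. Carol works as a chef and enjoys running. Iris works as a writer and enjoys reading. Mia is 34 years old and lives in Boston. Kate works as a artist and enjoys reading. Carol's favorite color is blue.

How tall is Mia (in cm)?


Mia is 172 cm tall

172


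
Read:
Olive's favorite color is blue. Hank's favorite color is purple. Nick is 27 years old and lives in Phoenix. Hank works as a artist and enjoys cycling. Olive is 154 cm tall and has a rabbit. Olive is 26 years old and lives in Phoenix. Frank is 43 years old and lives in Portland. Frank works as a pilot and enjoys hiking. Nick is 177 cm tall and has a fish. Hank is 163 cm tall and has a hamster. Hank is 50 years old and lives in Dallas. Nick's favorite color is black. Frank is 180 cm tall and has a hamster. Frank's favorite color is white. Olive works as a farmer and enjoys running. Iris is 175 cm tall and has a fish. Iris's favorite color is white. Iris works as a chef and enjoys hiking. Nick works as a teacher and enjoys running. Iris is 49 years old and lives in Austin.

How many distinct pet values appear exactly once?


Unique pet values: 1

1


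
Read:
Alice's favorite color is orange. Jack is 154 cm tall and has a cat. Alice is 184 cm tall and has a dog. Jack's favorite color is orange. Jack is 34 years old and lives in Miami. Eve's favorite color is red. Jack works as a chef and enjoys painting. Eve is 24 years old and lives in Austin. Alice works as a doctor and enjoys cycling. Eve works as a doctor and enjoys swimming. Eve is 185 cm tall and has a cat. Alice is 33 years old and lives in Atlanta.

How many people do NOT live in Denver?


Not in Denver: 3

3


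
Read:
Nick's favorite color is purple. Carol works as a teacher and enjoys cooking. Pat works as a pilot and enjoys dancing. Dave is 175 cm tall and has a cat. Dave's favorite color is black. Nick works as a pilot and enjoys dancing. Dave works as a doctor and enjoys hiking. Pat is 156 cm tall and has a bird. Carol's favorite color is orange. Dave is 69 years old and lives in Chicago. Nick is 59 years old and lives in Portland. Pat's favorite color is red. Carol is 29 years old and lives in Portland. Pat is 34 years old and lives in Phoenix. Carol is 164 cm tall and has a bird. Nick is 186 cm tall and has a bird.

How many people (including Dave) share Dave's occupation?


Dave is a doctor. Count = 1

1


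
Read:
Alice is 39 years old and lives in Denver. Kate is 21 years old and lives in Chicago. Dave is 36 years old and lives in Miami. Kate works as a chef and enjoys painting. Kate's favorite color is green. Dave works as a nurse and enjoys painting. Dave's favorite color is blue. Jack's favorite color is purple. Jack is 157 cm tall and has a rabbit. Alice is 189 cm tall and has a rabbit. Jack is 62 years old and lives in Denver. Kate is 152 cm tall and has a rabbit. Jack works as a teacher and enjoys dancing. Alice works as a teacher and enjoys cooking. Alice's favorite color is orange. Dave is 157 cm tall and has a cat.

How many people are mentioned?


People: Jack, Kate, Alice, Dave. Count = 4

4


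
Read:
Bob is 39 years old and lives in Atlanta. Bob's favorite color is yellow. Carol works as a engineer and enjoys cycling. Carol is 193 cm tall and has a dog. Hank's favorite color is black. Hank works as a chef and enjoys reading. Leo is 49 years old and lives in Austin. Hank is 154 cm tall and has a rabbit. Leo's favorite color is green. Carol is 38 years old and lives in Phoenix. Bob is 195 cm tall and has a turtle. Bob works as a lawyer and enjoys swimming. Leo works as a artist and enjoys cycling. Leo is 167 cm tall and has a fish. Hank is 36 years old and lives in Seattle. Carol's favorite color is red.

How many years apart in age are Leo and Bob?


49 vs 39, diff = 10

10


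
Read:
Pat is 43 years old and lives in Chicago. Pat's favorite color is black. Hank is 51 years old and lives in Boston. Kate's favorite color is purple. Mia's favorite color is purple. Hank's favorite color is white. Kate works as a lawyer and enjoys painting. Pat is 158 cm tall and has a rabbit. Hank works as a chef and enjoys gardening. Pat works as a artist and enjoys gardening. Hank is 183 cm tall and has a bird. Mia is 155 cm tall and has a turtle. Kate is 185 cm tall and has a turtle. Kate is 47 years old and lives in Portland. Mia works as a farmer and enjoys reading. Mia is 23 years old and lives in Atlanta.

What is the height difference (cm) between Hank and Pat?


|183 - 158| = 25

25


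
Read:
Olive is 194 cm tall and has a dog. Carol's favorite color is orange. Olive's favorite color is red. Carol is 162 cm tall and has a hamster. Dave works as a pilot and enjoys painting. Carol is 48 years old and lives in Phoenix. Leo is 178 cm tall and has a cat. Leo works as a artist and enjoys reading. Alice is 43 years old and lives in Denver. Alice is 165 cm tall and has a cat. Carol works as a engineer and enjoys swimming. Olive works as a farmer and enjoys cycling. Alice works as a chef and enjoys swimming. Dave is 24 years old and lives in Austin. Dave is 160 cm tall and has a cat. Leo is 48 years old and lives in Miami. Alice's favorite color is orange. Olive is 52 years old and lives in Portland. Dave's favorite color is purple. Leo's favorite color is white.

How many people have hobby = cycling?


Count: 1

1


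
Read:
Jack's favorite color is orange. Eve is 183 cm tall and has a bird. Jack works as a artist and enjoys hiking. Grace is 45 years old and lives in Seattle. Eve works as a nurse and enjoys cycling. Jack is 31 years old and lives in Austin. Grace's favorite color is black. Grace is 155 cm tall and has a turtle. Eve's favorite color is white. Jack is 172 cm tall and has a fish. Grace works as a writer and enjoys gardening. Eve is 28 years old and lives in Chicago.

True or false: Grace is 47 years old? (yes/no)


Grace is actually 45. no

no


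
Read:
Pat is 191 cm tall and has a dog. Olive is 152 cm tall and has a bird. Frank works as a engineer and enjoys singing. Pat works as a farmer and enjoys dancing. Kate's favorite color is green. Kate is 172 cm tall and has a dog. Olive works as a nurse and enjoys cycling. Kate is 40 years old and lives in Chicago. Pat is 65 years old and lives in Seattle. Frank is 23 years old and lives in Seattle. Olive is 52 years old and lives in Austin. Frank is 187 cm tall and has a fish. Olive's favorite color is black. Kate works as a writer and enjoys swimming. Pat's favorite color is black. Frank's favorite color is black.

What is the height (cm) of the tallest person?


Tallest: Pat at 191 cm

191


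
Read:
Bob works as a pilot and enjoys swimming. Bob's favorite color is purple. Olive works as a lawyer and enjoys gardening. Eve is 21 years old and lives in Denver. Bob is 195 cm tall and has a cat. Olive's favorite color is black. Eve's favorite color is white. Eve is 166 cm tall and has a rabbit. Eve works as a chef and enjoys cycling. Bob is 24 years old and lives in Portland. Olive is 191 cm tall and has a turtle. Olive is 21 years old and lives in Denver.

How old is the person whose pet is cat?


Person with pet=cat is Bob, age 24

24


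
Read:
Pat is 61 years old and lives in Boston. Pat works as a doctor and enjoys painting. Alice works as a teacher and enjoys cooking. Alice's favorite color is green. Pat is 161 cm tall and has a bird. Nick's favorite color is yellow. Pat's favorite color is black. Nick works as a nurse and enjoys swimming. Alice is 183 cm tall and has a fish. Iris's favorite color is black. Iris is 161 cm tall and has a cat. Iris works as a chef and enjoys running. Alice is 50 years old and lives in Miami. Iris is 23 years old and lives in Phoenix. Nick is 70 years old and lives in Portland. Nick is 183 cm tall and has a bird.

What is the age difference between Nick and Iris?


|70 - 23| = 47

47


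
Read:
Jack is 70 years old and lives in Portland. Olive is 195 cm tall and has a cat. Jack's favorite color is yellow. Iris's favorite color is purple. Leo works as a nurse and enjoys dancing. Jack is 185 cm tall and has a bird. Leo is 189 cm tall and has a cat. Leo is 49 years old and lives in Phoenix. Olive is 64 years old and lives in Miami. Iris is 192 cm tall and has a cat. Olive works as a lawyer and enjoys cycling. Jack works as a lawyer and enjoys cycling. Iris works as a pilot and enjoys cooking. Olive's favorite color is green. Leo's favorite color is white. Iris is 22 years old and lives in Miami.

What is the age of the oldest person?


Oldest: Jack at 70

70


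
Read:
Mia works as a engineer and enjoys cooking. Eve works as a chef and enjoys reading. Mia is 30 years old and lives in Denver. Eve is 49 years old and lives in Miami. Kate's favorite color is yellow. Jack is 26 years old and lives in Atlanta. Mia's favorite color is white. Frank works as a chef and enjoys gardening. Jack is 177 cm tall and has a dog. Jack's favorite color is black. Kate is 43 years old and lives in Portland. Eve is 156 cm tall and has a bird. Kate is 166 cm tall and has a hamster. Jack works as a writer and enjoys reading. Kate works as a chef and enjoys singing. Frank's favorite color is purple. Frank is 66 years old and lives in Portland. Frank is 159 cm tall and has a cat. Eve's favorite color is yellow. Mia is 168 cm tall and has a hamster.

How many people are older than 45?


Filter: 2

2


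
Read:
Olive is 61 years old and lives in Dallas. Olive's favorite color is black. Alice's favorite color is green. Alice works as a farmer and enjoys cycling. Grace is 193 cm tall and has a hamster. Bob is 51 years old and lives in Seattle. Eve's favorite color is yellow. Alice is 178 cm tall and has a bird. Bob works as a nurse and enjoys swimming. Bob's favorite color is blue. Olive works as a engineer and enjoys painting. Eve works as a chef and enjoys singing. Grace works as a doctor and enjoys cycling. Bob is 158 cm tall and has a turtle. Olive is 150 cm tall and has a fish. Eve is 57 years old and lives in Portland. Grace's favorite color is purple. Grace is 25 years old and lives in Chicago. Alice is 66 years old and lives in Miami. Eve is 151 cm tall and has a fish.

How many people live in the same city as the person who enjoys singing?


Person with hobby singing is Eve, city Portland. Count = 1

1
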